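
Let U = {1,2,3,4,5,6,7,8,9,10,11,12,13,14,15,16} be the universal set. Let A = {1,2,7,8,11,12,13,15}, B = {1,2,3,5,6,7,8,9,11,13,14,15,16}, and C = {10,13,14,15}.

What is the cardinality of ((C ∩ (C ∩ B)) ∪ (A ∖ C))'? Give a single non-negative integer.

C ∩ B = {13,14,15}
C ∩ (C ∩ B) = {13,14,15}
A ∖ C = {1,2,7,8,11,12}
(C ∩ (C ∩ B)) ∪ (A ∖ C) = {1,2,7,8,11,12,13,14,15}
((C ∩ (C ∩ B)) ∪ (A ∖ C))' = {3,4,5,6,9,10,16}
|((C ∩ (C ∩ B)) ∪ (A ∖ C))'| = 7

7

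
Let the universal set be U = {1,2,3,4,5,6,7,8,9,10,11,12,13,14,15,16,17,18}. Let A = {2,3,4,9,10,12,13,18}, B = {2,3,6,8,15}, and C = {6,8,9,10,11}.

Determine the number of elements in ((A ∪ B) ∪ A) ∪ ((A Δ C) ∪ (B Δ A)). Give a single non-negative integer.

A ∪ B = {2,3,4,6,8,9,10,12,13,15,18}
(A ∪ B) ∪ A = {2,3,4,6,8,9,10,12,13,15,18}
A Δ C = {2,3,4,6,8,11,12,13,18}
B Δ A = {4,6,8,9,10,12,13,15,18}
(A Δ C) ∪ (B Δ A) = {2,3,4,6,8,9,10,11,12,13,15,18}
((A ∪ B) ∪ A) ∪ ((A Δ C) ∪ (B Δ A)) = {2,3,4,6,8,9,10,11,12,13,15,18}
|((A ∪ B) ∪ A) ∪ ((A Δ C) ∪ (B Δ A))| = 12

12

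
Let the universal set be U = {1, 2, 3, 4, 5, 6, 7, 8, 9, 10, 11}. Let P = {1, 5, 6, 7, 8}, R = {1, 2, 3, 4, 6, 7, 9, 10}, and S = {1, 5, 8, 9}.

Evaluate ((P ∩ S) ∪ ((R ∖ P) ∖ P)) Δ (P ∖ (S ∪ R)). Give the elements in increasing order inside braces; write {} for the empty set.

P ∩ S = {1, 5, 8}
R ∖ P = {2, 3, 4, 9, 10}
(R ∖ P) ∖ P = {2, 3, 4, 9, 10}
(P ∩ S) ∪ ((R ∖ P) ∖ P) = {1, 2, 3, 4, 5, 8, 9, 10}
S ∪ R = {1, 2, 3, 4, 5, 6, 7, 8, 9, 10}
P ∖ (S ∪ R) = {}
((P ∩ S) ∪ ((R ∖ P) ∖ P)) Δ (P ∖ (S ∪ R)) = {1, 2, 3, 4, 5, 8, 9, 10}

{1, 2, 3, 4, 5, 8, 9, 10}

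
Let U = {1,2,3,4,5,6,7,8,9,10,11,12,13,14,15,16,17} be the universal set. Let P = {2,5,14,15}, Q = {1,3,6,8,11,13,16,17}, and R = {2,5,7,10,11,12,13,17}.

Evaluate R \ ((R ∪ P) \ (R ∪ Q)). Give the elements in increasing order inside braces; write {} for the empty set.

{2,5,7,10,11,12,13,17}

R ∪ P = {2,5,7,10,11,12,13,14,15,17}
R ∪ Q = {1,2,3,5,6,7,8,10,11,12,13,16,17}
(R ∪ P) \ (R ∪ Q) = {14,15}
R \ ((R ∪ P) \ (R ∪ Q)) = {2,5,7,10,11,12,13,17}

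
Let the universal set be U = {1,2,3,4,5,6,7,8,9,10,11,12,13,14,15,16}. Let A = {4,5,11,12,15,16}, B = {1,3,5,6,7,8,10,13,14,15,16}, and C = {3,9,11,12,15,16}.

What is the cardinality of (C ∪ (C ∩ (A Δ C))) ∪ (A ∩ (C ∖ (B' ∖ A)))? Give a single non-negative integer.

6

A Δ C = {3,4,5,9}
C ∩ (A Δ C) = {3,9}
C ∪ (C ∩ (A Δ C)) = {3,9,11,12,15,16}
B' = {2,4,9,11,12}
B' ∖ A = {2,9}
C ∖ (B' ∖ A) = {3,11,12,15,16}
A ∩ (C ∖ (B' ∖ A)) = {11,12,15,16}
(C ∪ (C ∩ (A Δ C))) ∪ (A ∩ (C ∖ (B' ∖ A))) = {3,9,11,12,15,16}
|(C ∪ (C ∩ (A Δ C))) ∪ (A ∩ (C ∖ (B' ∖ A)))| = 6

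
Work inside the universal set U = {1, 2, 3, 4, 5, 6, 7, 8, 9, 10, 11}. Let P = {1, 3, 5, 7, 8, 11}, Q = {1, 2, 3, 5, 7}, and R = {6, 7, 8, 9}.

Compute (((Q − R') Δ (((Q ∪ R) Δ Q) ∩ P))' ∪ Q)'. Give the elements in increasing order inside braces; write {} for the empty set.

{8}

R' = {1, 2, 3, 4, 5, 10, 11}
Q − R' = {7}
Q ∪ R = {1, 2, 3, 5, 6, 7, 8, 9}
(Q ∪ R) Δ Q = {6, 8, 9}
((Q ∪ R) Δ Q) ∩ P = {8}
(Q − R') Δ (((Q ∪ R) Δ Q) ∩ P) = {7, 8}
((Q − R') Δ (((Q ∪ R) Δ Q) ∩ P))' = {1, 2, 3, 4, 5, 6, 9, 10, 11}
((Q − R') Δ (((Q ∪ R) Δ Q) ∩ P))' ∪ Q = {1, 2, 3, 4, 5, 6, 7, 9, 10, 11}
(((Q − R') Δ (((Q ∪ R) Δ Q) ∩ P))' ∪ Q)' = {8}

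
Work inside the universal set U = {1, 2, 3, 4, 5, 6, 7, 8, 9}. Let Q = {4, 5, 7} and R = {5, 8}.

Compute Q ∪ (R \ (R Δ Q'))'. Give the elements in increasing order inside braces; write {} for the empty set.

{1, 2, 3, 4, 5, 6, 7, 9}

Q' = {1, 2, 3, 6, 8, 9}
R Δ Q' = {1, 2, 3, 5, 6, 9}
R \ (R Δ Q') = {8}
(R \ (R Δ Q'))' = {1, 2, 3, 4, 5, 6, 7, 9}
Q ∪ (R \ (R Δ Q'))' = {1, 2, 3, 4, 5, 6, 7, 9}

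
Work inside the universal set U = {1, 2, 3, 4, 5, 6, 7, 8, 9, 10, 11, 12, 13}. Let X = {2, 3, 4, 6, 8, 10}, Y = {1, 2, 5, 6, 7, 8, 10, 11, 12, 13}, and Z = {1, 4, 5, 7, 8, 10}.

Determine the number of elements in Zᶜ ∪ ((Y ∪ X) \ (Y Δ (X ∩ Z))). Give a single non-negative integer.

9

Zᶜ = {2, 3, 6, 9, 11, 12, 13}
Y ∪ X = {1, 2, 3, 4, 5, 6, 7, 8, 10, 11, 12, 13}
X ∩ Z = {4, 8, 10}
Y Δ (X ∩ Z) = {1, 2, 4, 5, 6, 7, 11, 12, 13}
(Y ∪ X) \ (Y Δ (X ∩ Z)) = {3, 8, 10}
Zᶜ ∪ ((Y ∪ X) \ (Y Δ (X ∩ Z))) = {2, 3, 6, 8, 9, 10, 11, 12, 13}
|Zᶜ ∪ ((Y ∪ X) \ (Y Δ (X ∩ Z)))| = 9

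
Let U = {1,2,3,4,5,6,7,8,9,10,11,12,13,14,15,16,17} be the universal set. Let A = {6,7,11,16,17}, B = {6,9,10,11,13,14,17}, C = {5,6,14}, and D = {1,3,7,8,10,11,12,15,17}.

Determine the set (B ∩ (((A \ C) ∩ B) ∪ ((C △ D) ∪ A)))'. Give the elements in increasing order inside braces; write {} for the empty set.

A \ C = {7,11,16,17}
(A \ C) ∩ B = {11,17}
C △ D = {1,3,5,6,7,8,10,11,12,14,15,17}
(C △ D) ∪ A = {1,3,5,6,7,8,10,11,12,14,15,16,17}
((A \ C) ∩ B) ∪ ((C △ D) ∪ A) = {1,3,5,6,7,8,10,11,12,14,15,16,17}
B ∩ (((A \ C) ∩ B) ∪ ((C △ D) ∪ A)) = {6,10,11,14,17}
(B ∩ (((A \ C) ∩ B) ∪ ((C △ D) ∪ A)))' = {1,2,3,4,5,7,8,9,12,13,15,16}

{1,2,3,4,5,7,8,9,12,13,15,16}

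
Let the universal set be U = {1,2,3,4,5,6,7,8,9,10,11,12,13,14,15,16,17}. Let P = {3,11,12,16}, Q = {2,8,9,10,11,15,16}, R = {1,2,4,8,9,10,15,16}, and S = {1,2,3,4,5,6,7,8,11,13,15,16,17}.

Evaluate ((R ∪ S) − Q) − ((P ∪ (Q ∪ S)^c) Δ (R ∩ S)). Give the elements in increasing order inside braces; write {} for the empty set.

R ∪ S = {1,2,3,4,5,6,7,8,9,10,11,13,15,16,17}
(R ∪ S) − Q = {1,3,4,5,6,7,13,17}
Q ∪ S = {1,2,3,4,5,6,7,8,9,10,11,13,15,16,17}
(Q ∪ S)^c = {12,14}
P ∪ (Q ∪ S)^c = {3,11,12,14,16}
R ∩ S = {1,2,4,8,15,16}
(P ∪ (Q ∪ S)^c) Δ (R ∩ S) = {1,2,3,4,8,11,12,14,15}
((R ∪ S) − Q) − ((P ∪ (Q ∪ S)^c) Δ (R ∩ S)) = {5,6,7,13,17}

{5,6,7,13,17}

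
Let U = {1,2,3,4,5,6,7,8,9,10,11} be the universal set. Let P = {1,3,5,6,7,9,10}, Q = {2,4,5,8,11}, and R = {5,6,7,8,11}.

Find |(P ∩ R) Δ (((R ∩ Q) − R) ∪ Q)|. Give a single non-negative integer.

6

P ∩ R = {5,6,7}
R ∩ Q = {5,8,11}
(R ∩ Q) − R = {}
((R ∩ Q) − R) ∪ Q = {2,4,5,8,11}
(P ∩ R) Δ (((R ∩ Q) − R) ∪ Q) = {2,4,6,7,8,11}
|(P ∩ R) Δ (((R ∩ Q) − R) ∪ Q)| = 6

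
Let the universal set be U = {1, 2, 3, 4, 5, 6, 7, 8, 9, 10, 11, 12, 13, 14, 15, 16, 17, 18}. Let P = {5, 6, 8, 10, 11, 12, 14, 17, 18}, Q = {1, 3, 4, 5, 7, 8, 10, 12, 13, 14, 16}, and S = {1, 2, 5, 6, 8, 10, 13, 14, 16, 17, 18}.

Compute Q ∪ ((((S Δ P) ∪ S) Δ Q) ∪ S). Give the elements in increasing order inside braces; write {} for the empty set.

{1, 2, 3, 4, 5, 6, 7, 8, 10, 11, 12, 13, 14, 16, 17, 18}

S Δ P = {1, 2, 11, 12, 13, 16}
(S Δ P) ∪ S = {1, 2, 5, 6, 8, 10, 11, 12, 13, 14, 16, 17, 18}
((S Δ P) ∪ S) Δ Q = {2, 3, 4, 6, 7, 11, 17, 18}
(((S Δ P) ∪ S) Δ Q) ∪ S = {1, 2, 3, 4, 5, 6, 7, 8, 10, 11, 13, 14, 16, 17, 18}
Q ∪ ((((S Δ P) ∪ S) Δ Q) ∪ S) = {1, 2, 3, 4, 5, 6, 7, 8, 10, 11, 12, 13, 14, 16, 17, 18}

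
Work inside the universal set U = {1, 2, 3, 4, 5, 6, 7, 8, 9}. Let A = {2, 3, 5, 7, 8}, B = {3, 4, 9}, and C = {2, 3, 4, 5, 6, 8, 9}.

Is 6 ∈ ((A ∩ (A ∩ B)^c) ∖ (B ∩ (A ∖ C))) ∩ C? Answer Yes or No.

6 ∉ A and 6 ∉ B, so 6 ∉ A ∩ B
6 ∈ (A ∩ B)^c since 6 ∉ (A ∩ B)
6 ∉ A and 6 ∈ (A ∩ B)^c, so 6 ∉ A ∩ (A ∩ B)^c
6 ∉ A and 6 ∈ C, so 6 ∉ A ∖ C
6 ∉ B and 6 ∉ (A ∖ C), so 6 ∉ B ∩ (A ∖ C)
6 ∉ (A ∩ (A ∩ B)^c) and 6 ∉ (B ∩ (A ∖ C)), so 6 ∉ (A ∩ (A ∩ B)^c) ∖ (B ∩ (A ∖ C))
6 ∉ ((A ∩ (A ∩ B)^c) ∖ (B ∩ (A ∖ C))) and 6 ∈ C, so 6 ∉ ((A ∩ (A ∩ B)^c) ∖ (B ∩ (A ∖ C))) ∩ C

No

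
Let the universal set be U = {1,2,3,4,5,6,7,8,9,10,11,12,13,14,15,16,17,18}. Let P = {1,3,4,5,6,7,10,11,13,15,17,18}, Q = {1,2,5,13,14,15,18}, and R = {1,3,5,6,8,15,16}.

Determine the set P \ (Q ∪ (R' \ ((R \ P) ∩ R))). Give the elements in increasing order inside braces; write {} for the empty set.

R' = {2,4,7,9,10,11,12,13,14,17,18}
R \ P = {8,16}
(R \ P) ∩ R = {8,16}
R' \ ((R \ P) ∩ R) = {2,4,7,9,10,11,12,13,14,17,18}
Q ∪ (R' \ ((R \ P) ∩ R)) = {1,2,4,5,7,9,10,11,12,13,14,15,17,18}
P \ (Q ∪ (R' \ ((R \ P) ∩ R))) = {3,6}

{3,6}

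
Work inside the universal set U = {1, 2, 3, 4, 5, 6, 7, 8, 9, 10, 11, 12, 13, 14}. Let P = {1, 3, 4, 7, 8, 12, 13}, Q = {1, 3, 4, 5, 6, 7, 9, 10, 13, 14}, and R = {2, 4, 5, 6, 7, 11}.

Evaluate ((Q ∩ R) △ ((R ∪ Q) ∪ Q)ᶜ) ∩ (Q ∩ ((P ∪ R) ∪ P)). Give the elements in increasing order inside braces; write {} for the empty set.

Q ∩ R = {4, 5, 6, 7}
R ∪ Q = {1, 2, 3, 4, 5, 6, 7, 9, 10, 11, 13, 14}
(R ∪ Q) ∪ Q = {1, 2, 3, 4, 5, 6, 7, 9, 10, 11, 13, 14}
((R ∪ Q) ∪ Q)ᶜ = {8, 12}
(Q ∩ R) △ ((R ∪ Q) ∪ Q)ᶜ = {4, 5, 6, 7, 8, 12}
P ∪ R = {1, 2, 3, 4, 5, 6, 7, 8, 11, 12, 13}
(P ∪ R) ∪ P = {1, 2, 3, 4, 5, 6, 7, 8, 11, 12, 13}
Q ∩ ((P ∪ R) ∪ P) = {1, 3, 4, 5, 6, 7, 13}
((Q ∩ R) △ ((R ∪ Q) ∪ Q)ᶜ) ∩ (Q ∩ ((P ∪ R) ∪ P)) = {4, 5, 6, 7}

{4, 5, 6, 7}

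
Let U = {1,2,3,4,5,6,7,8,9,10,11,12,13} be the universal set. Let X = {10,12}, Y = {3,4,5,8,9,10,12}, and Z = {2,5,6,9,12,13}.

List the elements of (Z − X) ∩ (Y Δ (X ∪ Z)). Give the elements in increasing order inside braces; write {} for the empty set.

{2,6,13}

Z − X = {2,5,6,9,13}
X ∪ Z = {2,5,6,9,10,12,13}
Y Δ (X ∪ Z) = {2,3,4,6,8,13}
(Z − X) ∩ (Y Δ (X ∪ Z)) = {2,6,13}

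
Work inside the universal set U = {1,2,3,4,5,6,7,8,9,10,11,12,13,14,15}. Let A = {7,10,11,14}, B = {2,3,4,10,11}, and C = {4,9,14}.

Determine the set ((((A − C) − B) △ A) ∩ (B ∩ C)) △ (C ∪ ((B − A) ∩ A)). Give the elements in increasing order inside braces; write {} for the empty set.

{4,9,14}

A − C = {7,10,11}
(A − C) − B = {7}
((A − C) − B) △ A = {10,11,14}
B ∩ C = {4}
(((A − C) − B) △ A) ∩ (B ∩ C) = {}
B − A = {2,3,4}
(B − A) ∩ A = {}
C ∪ ((B − A) ∩ A) = {4,9,14}
((((A − C) − B) △ A) ∩ (B ∩ C)) △ (C ∪ ((B − A) ∩ A)) = {4,9,14}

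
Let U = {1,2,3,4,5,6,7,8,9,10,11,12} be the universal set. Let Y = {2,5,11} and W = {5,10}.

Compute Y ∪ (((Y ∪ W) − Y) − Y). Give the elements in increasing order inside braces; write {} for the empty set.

Y ∪ W = {2,5,10,11}
(Y ∪ W) − Y = {10}
((Y ∪ W) − Y) − Y = {10}
Y ∪ (((Y ∪ W) − Y) − Y) = {2,5,10,11}

{2,5,10,11}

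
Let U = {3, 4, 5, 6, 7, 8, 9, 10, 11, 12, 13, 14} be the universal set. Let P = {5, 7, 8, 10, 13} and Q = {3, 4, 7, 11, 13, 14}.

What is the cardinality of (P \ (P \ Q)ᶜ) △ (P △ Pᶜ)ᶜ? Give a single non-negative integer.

3

P \ Q = {5, 8, 10}
(P \ Q)ᶜ = {3, 4, 6, 7, 9, 11, 12, 13, 14}
P \ (P \ Q)ᶜ = {5, 8, 10}
Pᶜ = {3, 4, 6, 9, 11, 12, 14}
P △ Pᶜ = {3, 4, 5, 6, 7, 8, 9, 10, 11, 12, 13, 14}
(P △ Pᶜ)ᶜ = {}
(P \ (P \ Q)ᶜ) △ (P △ Pᶜ)ᶜ = {5, 8, 10}
|(P \ (P \ Q)ᶜ) △ (P △ Pᶜ)ᶜ| = 3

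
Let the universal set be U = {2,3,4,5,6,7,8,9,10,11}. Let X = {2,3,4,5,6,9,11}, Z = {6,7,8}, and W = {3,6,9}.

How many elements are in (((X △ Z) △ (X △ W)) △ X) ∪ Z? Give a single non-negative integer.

X △ Z = {2,3,4,5,7,8,9,11}
X △ W = {2,4,5,11}
(X △ Z) △ (X △ W) = {3,7,8,9}
((X △ Z) △ (X △ W)) △ X = {2,4,5,6,7,8,11}
(((X △ Z) △ (X △ W)) △ X) ∪ Z = {2,4,5,6,7,8,11}
|(((X △ Z) △ (X △ W)) △ X) ∪ Z| = 7

7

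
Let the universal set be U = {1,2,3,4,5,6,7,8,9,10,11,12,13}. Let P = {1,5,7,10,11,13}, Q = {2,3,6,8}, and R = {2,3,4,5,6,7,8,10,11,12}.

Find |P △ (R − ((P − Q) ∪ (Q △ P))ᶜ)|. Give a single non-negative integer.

6

P − Q = {1,5,7,10,11,13}
Q △ P = {1,2,3,5,6,7,8,10,11,13}
(P − Q) ∪ (Q △ P) = {1,2,3,5,6,7,8,10,11,13}
((P − Q) ∪ (Q △ P))ᶜ = {4,9,12}
R − ((P − Q) ∪ (Q △ P))ᶜ = {2,3,5,6,7,8,10,11}
P △ (R − ((P − Q) ∪ (Q △ P))ᶜ) = {1,2,3,6,8,13}
|P △ (R − ((P − Q) ∪ (Q △ P))ᶜ)| = 6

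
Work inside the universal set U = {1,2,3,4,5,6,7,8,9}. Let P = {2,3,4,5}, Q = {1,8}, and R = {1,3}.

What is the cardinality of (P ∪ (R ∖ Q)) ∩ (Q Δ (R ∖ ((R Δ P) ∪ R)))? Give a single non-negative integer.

0

R ∖ Q = {3}
P ∪ (R ∖ Q) = {2,3,4,5}
R Δ P = {1,2,4,5}
(R Δ P) ∪ R = {1,2,3,4,5}
R ∖ ((R Δ P) ∪ R) = {}
Q Δ (R ∖ ((R Δ P) ∪ R)) = {1,8}
(P ∪ (R ∖ Q)) ∩ (Q Δ (R ∖ ((R Δ P) ∪ R))) = {}
|(P ∪ (R ∖ Q)) ∩ (Q Δ (R ∖ ((R Δ P) ∪ R)))| = 0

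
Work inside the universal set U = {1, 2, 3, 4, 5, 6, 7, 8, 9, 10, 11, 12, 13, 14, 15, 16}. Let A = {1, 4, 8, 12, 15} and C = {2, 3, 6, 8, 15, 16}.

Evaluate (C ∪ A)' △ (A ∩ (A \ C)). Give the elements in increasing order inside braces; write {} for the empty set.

{1, 4, 5, 7, 9, 10, 11, 12, 13, 14}

C ∪ A = {1, 2, 3, 4, 6, 8, 12, 15, 16}
(C ∪ A)' = {5, 7, 9, 10, 11, 13, 14}
A \ C = {1, 4, 12}
A ∩ (A \ C) = {1, 4, 12}
(C ∪ A)' △ (A ∩ (A \ C)) = {1, 4, 5, 7, 9, 10, 11, 12, 13, 14}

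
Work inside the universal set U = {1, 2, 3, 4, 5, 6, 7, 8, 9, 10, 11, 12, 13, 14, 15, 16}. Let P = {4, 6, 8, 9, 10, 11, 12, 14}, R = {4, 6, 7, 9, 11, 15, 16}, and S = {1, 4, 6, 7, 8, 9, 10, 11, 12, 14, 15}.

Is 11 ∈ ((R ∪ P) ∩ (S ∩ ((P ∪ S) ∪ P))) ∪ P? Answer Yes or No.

11 ∈ R and 11 ∈ P, so 11 ∈ R ∪ P
11 ∈ P and 11 ∈ S, so 11 ∈ P ∪ S
11 ∈ (P ∪ S) and 11 ∈ P, so 11 ∈ (P ∪ S) ∪ P
11 ∈ S and 11 ∈ ((P ∪ S) ∪ P), so 11 ∈ S ∩ ((P ∪ S) ∪ P)
11 ∈ (R ∪ P) and 11 ∈ (S ∩ ((P ∪ S) ∪ P)), so 11 ∈ (R ∪ P) ∩ (S ∩ ((P ∪ S) ∪ P))
11 ∈ ((R ∪ P) ∩ (S ∩ ((P ∪ S) ∪ P))) and 11 ∈ P, so 11 ∈ ((R ∪ P) ∩ (S ∩ ((P ∪ S) ∪ P))) ∪ P

Yes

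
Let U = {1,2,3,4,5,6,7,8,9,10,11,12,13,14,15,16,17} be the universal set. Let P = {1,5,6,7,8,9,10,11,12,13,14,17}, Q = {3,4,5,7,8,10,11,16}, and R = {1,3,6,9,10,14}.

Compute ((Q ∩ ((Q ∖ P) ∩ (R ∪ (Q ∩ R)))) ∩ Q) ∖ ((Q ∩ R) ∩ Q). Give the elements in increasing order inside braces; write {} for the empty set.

Q ∖ P = {3,4,16}
Q ∩ R = {3,10}
R ∪ (Q ∩ R) = {1,3,6,9,10,14}
(Q ∖ P) ∩ (R ∪ (Q ∩ R)) = {3}
Q ∩ ((Q ∖ P) ∩ (R ∪ (Q ∩ R))) = {3}
(Q ∩ ((Q ∖ P) ∩ (R ∪ (Q ∩ R)))) ∩ Q = {3}
(Q ∩ R) ∩ Q = {3,10}
((Q ∩ ((Q ∖ P) ∩ (R ∪ (Q ∩ R)))) ∩ Q) ∖ ((Q ∩ R) ∩ Q) = {}

{}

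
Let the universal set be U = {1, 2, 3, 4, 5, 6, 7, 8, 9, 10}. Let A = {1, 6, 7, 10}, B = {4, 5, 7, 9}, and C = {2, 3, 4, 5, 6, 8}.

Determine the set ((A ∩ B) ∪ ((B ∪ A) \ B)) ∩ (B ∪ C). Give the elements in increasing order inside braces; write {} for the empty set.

{6, 7}

A ∩ B = {7}
B ∪ A = {1, 4, 5, 6, 7, 9, 10}
(B ∪ A) \ B = {1, 6, 10}
(A ∩ B) ∪ ((B ∪ A) \ B) = {1, 6, 7, 10}
B ∪ C = {2, 3, 4, 5, 6, 7, 8, 9}
((A ∩ B) ∪ ((B ∪ A) \ B)) ∩ (B ∪ C) = {6, 7}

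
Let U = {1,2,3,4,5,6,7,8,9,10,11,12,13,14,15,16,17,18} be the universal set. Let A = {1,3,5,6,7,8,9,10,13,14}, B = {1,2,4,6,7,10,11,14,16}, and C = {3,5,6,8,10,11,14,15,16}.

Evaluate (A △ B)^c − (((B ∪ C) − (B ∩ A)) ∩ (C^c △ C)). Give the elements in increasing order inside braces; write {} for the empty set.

A △ B = {2,3,4,5,8,9,11,13,16}
(A △ B)^c = {1,6,7,10,12,14,15,17,18}
B ∪ C = {1,2,3,4,5,6,7,8,10,11,14,15,16}
B ∩ A = {1,6,7,10,14}
(B ∪ C) − (B ∩ A) = {2,3,4,5,8,11,15,16}
C^c = {1,2,4,7,9,12,13,17,18}
C^c △ C = {1,2,3,4,5,6,7,8,9,10,11,12,13,14,15,16,17,18}
((B ∪ C) − (B ∩ A)) ∩ (C^c △ C) = {2,3,4,5,8,11,15,16}
(A △ B)^c − (((B ∪ C) − (B ∩ A)) ∩ (C^c △ C)) = {1,6,7,10,12,14,17,18}

{1,6,7,10,12,14,17,18}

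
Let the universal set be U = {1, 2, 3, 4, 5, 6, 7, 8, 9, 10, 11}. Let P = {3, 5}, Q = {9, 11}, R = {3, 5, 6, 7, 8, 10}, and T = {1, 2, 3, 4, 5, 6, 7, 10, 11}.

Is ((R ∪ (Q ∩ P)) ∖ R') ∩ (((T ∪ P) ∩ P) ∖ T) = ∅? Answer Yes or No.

Yes

Q ∩ P = {}
R ∪ (Q ∩ P) = {3, 5, 6, 7, 8, 10}
R' = {1, 2, 4, 9, 11}
(R ∪ (Q ∩ P)) ∖ R' = {3, 5, 6, 7, 8, 10}
T ∪ P = {1, 2, 3, 4, 5, 6, 7, 10, 11}
(T ∪ P) ∩ P = {3, 5}
((T ∪ P) ∩ P) ∖ T = {}
{3, 5, 6, 7, 8, 10} and {} share no elements.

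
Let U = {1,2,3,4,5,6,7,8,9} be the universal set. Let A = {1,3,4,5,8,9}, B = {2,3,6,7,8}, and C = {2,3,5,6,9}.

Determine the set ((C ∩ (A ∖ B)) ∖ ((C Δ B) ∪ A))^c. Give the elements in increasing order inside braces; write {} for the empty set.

{1,2,3,4,5,6,7,8,9}

A ∖ B = {1,4,5,9}
C ∩ (A ∖ B) = {5,9}
C Δ B = {5,7,8,9}
(C Δ B) ∪ A = {1,3,4,5,7,8,9}
(C ∩ (A ∖ B)) ∖ ((C Δ B) ∪ A) = {}
((C ∩ (A ∖ B)) ∖ ((C Δ B) ∪ A))^c = {1,2,3,4,5,6,7,8,9}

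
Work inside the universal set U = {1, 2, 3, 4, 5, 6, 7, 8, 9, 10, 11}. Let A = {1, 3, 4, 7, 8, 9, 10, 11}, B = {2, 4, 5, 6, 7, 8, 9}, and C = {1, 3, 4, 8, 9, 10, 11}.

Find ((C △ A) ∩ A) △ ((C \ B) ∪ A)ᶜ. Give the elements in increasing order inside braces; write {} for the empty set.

C △ A = {7}
(C △ A) ∩ A = {7}
C \ B = {1, 3, 10, 11}
(C \ B) ∪ A = {1, 3, 4, 7, 8, 9, 10, 11}
((C \ B) ∪ A)ᶜ = {2, 5, 6}
((C △ A) ∩ A) △ ((C \ B) ∪ A)ᶜ = {2, 5, 6, 7}

{2, 5, 6, 7}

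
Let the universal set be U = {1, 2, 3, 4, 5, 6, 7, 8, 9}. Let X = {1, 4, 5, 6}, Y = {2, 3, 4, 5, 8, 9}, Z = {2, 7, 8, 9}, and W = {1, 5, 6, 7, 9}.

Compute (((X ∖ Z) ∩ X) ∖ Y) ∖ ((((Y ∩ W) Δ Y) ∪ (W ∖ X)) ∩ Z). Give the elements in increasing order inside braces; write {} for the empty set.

{1, 6}

X ∖ Z = {1, 4, 5, 6}
(X ∖ Z) ∩ X = {1, 4, 5, 6}
((X ∖ Z) ∩ X) ∖ Y = {1, 6}
Y ∩ W = {5, 9}
(Y ∩ W) Δ Y = {2, 3, 4, 8}
W ∖ X = {7, 9}
((Y ∩ W) Δ Y) ∪ (W ∖ X) = {2, 3, 4, 7, 8, 9}
(((Y ∩ W) Δ Y) ∪ (W ∖ X)) ∩ Z = {2, 7, 8, 9}
(((X ∖ Z) ∩ X) ∖ Y) ∖ ((((Y ∩ W) Δ Y) ∪ (W ∖ X)) ∩ Z) = {1, 6}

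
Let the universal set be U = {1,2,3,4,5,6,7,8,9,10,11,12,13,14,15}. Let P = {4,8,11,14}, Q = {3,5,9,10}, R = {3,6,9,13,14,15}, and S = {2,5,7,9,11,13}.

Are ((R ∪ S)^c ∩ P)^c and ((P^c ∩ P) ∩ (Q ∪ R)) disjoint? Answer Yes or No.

Yes

R ∪ S = {2,3,5,6,7,9,11,13,14,15}
(R ∪ S)^c = {1,4,8,10,12}
(R ∪ S)^c ∩ P = {4,8}
((R ∪ S)^c ∩ P)^c = {1,2,3,5,6,7,9,10,11,12,13,14,15}
P^c = {1,2,3,5,6,7,9,10,12,13,15}
P^c ∩ P = {}
Q ∪ R = {3,5,6,9,10,13,14,15}
(P^c ∩ P) ∩ (Q ∪ R) = {}
{1,2,3,5,6,7,9,10,11,12,13,14,15} and {} share no elements.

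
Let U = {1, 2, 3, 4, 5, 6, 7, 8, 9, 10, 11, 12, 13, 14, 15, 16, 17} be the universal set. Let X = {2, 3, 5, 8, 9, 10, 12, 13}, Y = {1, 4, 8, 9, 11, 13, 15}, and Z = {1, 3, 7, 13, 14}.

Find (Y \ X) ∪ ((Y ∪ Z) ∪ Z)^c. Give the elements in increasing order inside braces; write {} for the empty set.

Y \ X = {1, 4, 11, 15}
Y ∪ Z = {1, 3, 4, 7, 8, 9, 11, 13, 14, 15}
(Y ∪ Z) ∪ Z = {1, 3, 4, 7, 8, 9, 11, 13, 14, 15}
((Y ∪ Z) ∪ Z)^c = {2, 5, 6, 10, 12, 16, 17}
(Y \ X) ∪ ((Y ∪ Z) ∪ Z)^c = {1, 2, 4, 5, 6, 10, 11, 12, 15, 16, 17}

{1, 2, 4, 5, 6, 10, 11, 12, 15, 16, 17}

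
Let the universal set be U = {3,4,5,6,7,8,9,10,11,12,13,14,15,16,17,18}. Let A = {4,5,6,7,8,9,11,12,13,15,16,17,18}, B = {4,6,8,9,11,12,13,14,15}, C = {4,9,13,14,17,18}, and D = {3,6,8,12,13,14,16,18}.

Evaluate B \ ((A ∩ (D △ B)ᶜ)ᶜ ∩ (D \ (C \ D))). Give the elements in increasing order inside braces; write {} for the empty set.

{4,6,8,9,11,12,13,15}

D △ B = {3,4,9,11,15,16,18}
(D △ B)ᶜ = {5,6,7,8,10,12,13,14,17}
A ∩ (D △ B)ᶜ = {5,6,7,8,12,13,17}
(A ∩ (D △ B)ᶜ)ᶜ = {3,4,9,10,11,14,15,16,18}
C \ D = {4,9,17}
D \ (C \ D) = {3,6,8,12,13,14,16,18}
(A ∩ (D △ B)ᶜ)ᶜ ∩ (D \ (C \ D)) = {3,14,16,18}
B \ ((A ∩ (D △ B)ᶜ)ᶜ ∩ (D \ (C \ D))) = {4,6,8,9,11,12,13,15}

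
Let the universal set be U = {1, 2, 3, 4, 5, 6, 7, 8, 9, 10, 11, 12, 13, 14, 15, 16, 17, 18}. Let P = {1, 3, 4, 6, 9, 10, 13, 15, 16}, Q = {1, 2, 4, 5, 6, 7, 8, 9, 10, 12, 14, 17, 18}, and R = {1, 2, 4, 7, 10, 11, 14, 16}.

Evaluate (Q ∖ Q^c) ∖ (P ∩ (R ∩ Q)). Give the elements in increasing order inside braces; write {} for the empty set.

Q^c = {3, 11, 13, 15, 16}
Q ∖ Q^c = {1, 2, 4, 5, 6, 7, 8, 9, 10, 12, 14, 17, 18}
R ∩ Q = {1, 2, 4, 7, 10, 14}
P ∩ (R ∩ Q) = {1, 4, 10}
(Q ∖ Q^c) ∖ (P ∩ (R ∩ Q)) = {2, 5, 6, 7, 8, 9, 12, 14, 17, 18}

{2, 5, 6, 7, 8, 9, 12, 14, 17, 18}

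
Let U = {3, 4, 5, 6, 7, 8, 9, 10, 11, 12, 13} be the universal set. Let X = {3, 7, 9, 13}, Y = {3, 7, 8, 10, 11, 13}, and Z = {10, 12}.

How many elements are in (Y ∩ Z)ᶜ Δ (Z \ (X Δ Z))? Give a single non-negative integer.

Y ∩ Z = {10}
(Y ∩ Z)ᶜ = {3, 4, 5, 6, 7, 8, 9, 11, 12, 13}
X Δ Z = {3, 7, 9, 10, 12, 13}
Z \ (X Δ Z) = {}
(Y ∩ Z)ᶜ Δ (Z \ (X Δ Z)) = {3, 4, 5, 6, 7, 8, 9, 11, 12, 13}
|(Y ∩ Z)ᶜ Δ (Z \ (X Δ Z))| = 10

10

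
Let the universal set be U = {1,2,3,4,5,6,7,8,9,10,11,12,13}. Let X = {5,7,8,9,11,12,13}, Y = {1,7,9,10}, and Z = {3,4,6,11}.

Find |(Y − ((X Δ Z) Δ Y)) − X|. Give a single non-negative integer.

0

X Δ Z = {3,4,5,6,7,8,9,12,13}
(X Δ Z) Δ Y = {1,3,4,5,6,8,10,12,13}
Y − ((X Δ Z) Δ Y) = {7,9}
(Y − ((X Δ Z) Δ Y)) − X = {}
|(Y − ((X Δ Z) Δ Y)) − X| = 0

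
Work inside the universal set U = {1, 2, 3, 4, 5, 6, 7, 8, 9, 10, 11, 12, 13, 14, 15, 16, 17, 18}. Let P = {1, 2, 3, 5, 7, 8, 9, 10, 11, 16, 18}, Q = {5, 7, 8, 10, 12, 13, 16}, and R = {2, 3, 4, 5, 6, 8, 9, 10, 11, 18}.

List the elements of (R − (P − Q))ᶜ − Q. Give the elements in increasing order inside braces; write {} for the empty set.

{1, 2, 3, 9, 11, 14, 15, 17, 18}

P − Q = {1, 2, 3, 9, 11, 18}
R − (P − Q) = {4, 5, 6, 8, 10}
(R − (P − Q))ᶜ = {1, 2, 3, 7, 9, 11, 12, 13, 14, 15, 16, 17, 18}
(R − (P − Q))ᶜ − Q = {1, 2, 3, 9, 11, 14, 15, 17, 18}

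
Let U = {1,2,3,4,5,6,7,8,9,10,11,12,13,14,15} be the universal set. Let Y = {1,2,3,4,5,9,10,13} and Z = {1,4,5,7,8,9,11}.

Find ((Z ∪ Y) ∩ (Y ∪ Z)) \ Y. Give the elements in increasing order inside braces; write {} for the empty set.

{7,8,11}

Z ∪ Y = {1,2,3,4,5,7,8,9,10,11,13}
Y ∪ Z = {1,2,3,4,5,7,8,9,10,11,13}
(Z ∪ Y) ∩ (Y ∪ Z) = {1,2,3,4,5,7,8,9,10,11,13}
((Z ∪ Y) ∩ (Y ∪ Z)) \ Y = {7,8,11}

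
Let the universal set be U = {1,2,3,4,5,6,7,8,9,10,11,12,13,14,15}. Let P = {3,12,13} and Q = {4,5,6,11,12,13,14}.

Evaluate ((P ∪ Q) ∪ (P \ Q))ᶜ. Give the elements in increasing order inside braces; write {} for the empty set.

{1,2,7,8,9,10,15}

P ∪ Q = {3,4,5,6,11,12,13,14}
P \ Q = {3}
(P ∪ Q) ∪ (P \ Q) = {3,4,5,6,11,12,13,14}
((P ∪ Q) ∪ (P \ Q))ᶜ = {1,2,7,8,9,10,15}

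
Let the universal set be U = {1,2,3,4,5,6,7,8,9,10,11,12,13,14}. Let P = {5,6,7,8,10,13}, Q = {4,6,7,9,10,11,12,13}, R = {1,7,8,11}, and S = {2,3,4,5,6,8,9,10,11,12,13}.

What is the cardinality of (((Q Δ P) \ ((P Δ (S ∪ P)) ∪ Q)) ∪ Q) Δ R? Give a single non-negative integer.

Q Δ P = {4,5,8,9,11,12}
S ∪ P = {2,3,4,5,6,7,8,9,10,11,12,13}
P Δ (S ∪ P) = {2,3,4,9,11,12}
(P Δ (S ∪ P)) ∪ Q = {2,3,4,6,7,9,10,11,12,13}
(Q Δ P) \ ((P Δ (S ∪ P)) ∪ Q) = {5,8}
((Q Δ P) \ ((P Δ (S ∪ P)) ∪ Q)) ∪ Q = {4,5,6,7,8,9,10,11,12,13}
(((Q Δ P) \ ((P Δ (S ∪ P)) ∪ Q)) ∪ Q) Δ R = {1,4,5,6,9,10,12,13}
|(((Q Δ P) \ ((P Δ (S ∪ P)) ∪ Q)) ∪ Q) Δ R| = 8

8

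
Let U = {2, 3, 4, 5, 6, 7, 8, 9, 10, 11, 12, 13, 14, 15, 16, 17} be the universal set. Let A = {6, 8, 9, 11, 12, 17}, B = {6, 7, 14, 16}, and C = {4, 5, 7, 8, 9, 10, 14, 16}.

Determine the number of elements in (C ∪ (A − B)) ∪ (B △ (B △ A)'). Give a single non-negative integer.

15

A − B = {8, 9, 11, 12, 17}
C ∪ (A − B) = {4, 5, 7, 8, 9, 10, 11, 12, 14, 16, 17}
B △ A = {7, 8, 9, 11, 12, 14, 16, 17}
(B △ A)' = {2, 3, 4, 5, 6, 10, 13, 15}
B △ (B △ A)' = {2, 3, 4, 5, 7, 10, 13, 14, 15, 16}
(C ∪ (A − B)) ∪ (B △ (B △ A)') = {2, 3, 4, 5, 7, 8, 9, 10, 11, 12, 13, 14, 15, 16, 17}
|(C ∪ (A − B)) ∪ (B △ (B △ A)')| = 15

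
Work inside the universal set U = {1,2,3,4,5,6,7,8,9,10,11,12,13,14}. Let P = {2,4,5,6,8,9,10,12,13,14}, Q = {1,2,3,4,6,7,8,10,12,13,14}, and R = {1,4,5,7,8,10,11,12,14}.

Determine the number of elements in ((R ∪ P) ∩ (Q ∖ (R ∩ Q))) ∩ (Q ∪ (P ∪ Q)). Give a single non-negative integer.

R ∪ P = {1,2,4,5,6,7,8,9,10,11,12,13,14}
R ∩ Q = {1,4,7,8,10,12,14}
Q ∖ (R ∩ Q) = {2,3,6,13}
(R ∪ P) ∩ (Q ∖ (R ∩ Q)) = {2,6,13}
P ∪ Q = {1,2,3,4,5,6,7,8,9,10,12,13,14}
Q ∪ (P ∪ Q) = {1,2,3,4,5,6,7,8,9,10,12,13,14}
((R ∪ P) ∩ (Q ∖ (R ∩ Q))) ∩ (Q ∪ (P ∪ Q)) = {2,6,13}
|((R ∪ P) ∩ (Q ∖ (R ∩ Q))) ∩ (Q ∪ (P ∪ Q))| = 3

3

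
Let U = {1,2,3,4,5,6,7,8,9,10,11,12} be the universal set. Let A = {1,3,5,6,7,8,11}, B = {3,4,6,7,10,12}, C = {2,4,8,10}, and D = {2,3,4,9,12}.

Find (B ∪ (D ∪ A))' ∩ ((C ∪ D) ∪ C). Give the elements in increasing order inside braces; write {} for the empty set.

D ∪ A = {1,2,3,4,5,6,7,8,9,11,12}
B ∪ (D ∪ A) = {1,2,3,4,5,6,7,8,9,10,11,12}
(B ∪ (D ∪ A))' = {}
C ∪ D = {2,3,4,8,9,10,12}
(C ∪ D) ∪ C = {2,3,4,8,9,10,12}
(B ∪ (D ∪ A))' ∩ ((C ∪ D) ∪ C) = {}

{}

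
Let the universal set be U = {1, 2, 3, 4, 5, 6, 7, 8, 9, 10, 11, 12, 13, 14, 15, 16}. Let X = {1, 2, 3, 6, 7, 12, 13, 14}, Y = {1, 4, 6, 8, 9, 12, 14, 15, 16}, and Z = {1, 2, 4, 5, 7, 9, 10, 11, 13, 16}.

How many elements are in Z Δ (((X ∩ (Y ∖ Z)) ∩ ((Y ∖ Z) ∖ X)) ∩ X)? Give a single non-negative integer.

Y ∖ Z = {6, 8, 12, 14, 15}
X ∩ (Y ∖ Z) = {6, 12, 14}
(Y ∖ Z) ∖ X = {8, 15}
(X ∩ (Y ∖ Z)) ∩ ((Y ∖ Z) ∖ X) = {}
((X ∩ (Y ∖ Z)) ∩ ((Y ∖ Z) ∖ X)) ∩ X = {}
Z Δ (((X ∩ (Y ∖ Z)) ∩ ((Y ∖ Z) ∖ X)) ∩ X) = {1, 2, 4, 5, 7, 9, 10, 11, 13, 16}
|Z Δ (((X ∩ (Y ∖ Z)) ∩ ((Y ∖ Z) ∖ X)) ∩ X)| = 10

10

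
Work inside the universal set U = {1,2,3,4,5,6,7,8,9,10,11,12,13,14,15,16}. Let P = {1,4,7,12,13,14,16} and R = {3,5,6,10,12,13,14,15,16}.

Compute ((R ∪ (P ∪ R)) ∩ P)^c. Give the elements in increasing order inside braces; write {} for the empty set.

{2,3,5,6,8,9,10,11,15}

P ∪ R = {1,3,4,5,6,7,10,12,13,14,15,16}
R ∪ (P ∪ R) = {1,3,4,5,6,7,10,12,13,14,15,16}
(R ∪ (P ∪ R)) ∩ P = {1,4,7,12,13,14,16}
((R ∪ (P ∪ R)) ∩ P)^c = {2,3,5,6,8,9,10,11,15}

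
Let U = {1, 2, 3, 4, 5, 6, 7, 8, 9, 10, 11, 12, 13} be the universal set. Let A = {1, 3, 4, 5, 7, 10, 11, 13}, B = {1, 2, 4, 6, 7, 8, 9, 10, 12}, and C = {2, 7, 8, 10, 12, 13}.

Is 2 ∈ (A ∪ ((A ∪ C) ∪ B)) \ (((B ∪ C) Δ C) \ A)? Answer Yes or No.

Yes

2 ∉ A and 2 ∈ C, so 2 ∈ A ∪ C
2 ∈ (A ∪ C) and 2 ∈ B, so 2 ∈ (A ∪ C) ∪ B
2 ∉ A and 2 ∈ ((A ∪ C) ∪ B), so 2 ∈ A ∪ ((A ∪ C) ∪ B)
2 ∈ B and 2 ∈ C, so 2 ∈ B ∪ C
2 ∈ (B ∪ C) and 2 ∈ C, so 2 ∉ (B ∪ C) Δ C
2 ∉ ((B ∪ C) Δ C) and 2 ∉ A, so 2 ∉ ((B ∪ C) Δ C) \ A
2 ∈ (A ∪ ((A ∪ C) ∪ B)) and 2 ∉ (((B ∪ C) Δ C) \ A), so 2 ∈ (A ∪ ((A ∪ C) ∪ B)) \ (((B ∪ C) Δ C) \ A)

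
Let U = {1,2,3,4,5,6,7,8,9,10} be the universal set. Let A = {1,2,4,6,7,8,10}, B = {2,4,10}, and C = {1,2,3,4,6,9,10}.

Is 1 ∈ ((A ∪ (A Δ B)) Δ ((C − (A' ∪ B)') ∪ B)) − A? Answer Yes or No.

No

1 ∈ A and 1 ∉ B, so 1 ∈ A Δ B
1 ∈ A and 1 ∈ (A Δ B), so 1 ∈ A ∪ (A Δ B)
1 ∈ A, so 1 ∉ A'
1 ∉ A' and 1 ∉ B, so 1 ∉ A' ∪ B
1 ∈ (A' ∪ B)' since 1 ∉ (A' ∪ B)
1 ∈ C and 1 ∈ (A' ∪ B)', so 1 ∉ C − (A' ∪ B)'
1 ∉ (C − (A' ∪ B)') and 1 ∉ B, so 1 ∉ (C − (A' ∪ B)') ∪ B
1 ∈ (A ∪ (A Δ B)) and 1 ∉ ((C − (A' ∪ B)') ∪ B), so 1 ∈ (A ∪ (A Δ B)) Δ ((C − (A' ∪ B)') ∪ B)
1 ∈ ((A ∪ (A Δ B)) Δ ((C − (A' ∪ B)') ∪ B)) and 1 ∈ A, so 1 ∉ ((A ∪ (A Δ B)) Δ ((C − (A' ∪ B)') ∪ B)) − A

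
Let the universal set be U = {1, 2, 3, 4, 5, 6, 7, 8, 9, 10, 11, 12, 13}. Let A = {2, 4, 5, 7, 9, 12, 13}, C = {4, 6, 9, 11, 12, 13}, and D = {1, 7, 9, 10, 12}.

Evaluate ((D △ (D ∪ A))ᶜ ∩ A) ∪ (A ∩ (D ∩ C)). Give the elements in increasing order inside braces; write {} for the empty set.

{7, 9, 12}

D ∪ A = {1, 2, 4, 5, 7, 9, 10, 12, 13}
D △ (D ∪ A) = {2, 4, 5, 13}
(D △ (D ∪ A))ᶜ = {1, 3, 6, 7, 8, 9, 10, 11, 12}
(D △ (D ∪ A))ᶜ ∩ A = {7, 9, 12}
D ∩ C = {9, 12}
A ∩ (D ∩ C) = {9, 12}
((D △ (D ∪ A))ᶜ ∩ A) ∪ (A ∩ (D ∩ C)) = {7, 9, 12}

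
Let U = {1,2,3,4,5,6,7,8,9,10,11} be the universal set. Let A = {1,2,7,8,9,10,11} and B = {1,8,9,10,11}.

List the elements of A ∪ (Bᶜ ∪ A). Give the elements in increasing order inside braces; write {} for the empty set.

Bᶜ = {2,3,4,5,6,7}
Bᶜ ∪ A = {1,2,3,4,5,6,7,8,9,10,11}
A ∪ (Bᶜ ∪ A) = {1,2,3,4,5,6,7,8,9,10,11}

{1,2,3,4,5,6,7,8,9,10,11}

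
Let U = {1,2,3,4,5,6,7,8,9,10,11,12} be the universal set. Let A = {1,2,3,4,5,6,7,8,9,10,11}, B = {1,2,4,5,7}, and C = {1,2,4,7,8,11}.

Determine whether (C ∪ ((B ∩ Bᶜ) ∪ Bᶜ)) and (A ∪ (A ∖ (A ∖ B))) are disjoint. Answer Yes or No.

No

Bᶜ = {3,6,8,9,10,11,12}
B ∩ Bᶜ = {}
(B ∩ Bᶜ) ∪ Bᶜ = {3,6,8,9,10,11,12}
C ∪ ((B ∩ Bᶜ) ∪ Bᶜ) = {1,2,3,4,6,7,8,9,10,11,12}
A ∖ B = {3,6,8,9,10,11}
A ∖ (A ∖ B) = {1,2,4,5,7}
A ∪ (A ∖ (A ∖ B)) = {1,2,3,4,5,6,7,8,9,10,11}
1 lies in both, so they are not disjoint.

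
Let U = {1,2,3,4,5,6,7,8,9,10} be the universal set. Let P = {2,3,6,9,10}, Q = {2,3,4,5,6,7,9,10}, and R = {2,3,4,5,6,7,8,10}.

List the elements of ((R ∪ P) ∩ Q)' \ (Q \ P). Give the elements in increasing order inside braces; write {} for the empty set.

R ∪ P = {2,3,4,5,6,7,8,9,10}
(R ∪ P) ∩ Q = {2,3,4,5,6,7,9,10}
((R ∪ P) ∩ Q)' = {1,8}
Q \ P = {4,5,7}
((R ∪ P) ∩ Q)' \ (Q \ P) = {1,8}

{1,8}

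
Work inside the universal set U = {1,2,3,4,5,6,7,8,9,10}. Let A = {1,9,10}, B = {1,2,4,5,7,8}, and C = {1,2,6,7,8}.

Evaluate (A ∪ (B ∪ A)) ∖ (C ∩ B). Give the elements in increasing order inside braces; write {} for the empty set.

{4,5,9,10}

B ∪ A = {1,2,4,5,7,8,9,10}
A ∪ (B ∪ A) = {1,2,4,5,7,8,9,10}
C ∩ B = {1,2,7,8}
(A ∪ (B ∪ A)) ∖ (C ∩ B) = {4,5,9,10}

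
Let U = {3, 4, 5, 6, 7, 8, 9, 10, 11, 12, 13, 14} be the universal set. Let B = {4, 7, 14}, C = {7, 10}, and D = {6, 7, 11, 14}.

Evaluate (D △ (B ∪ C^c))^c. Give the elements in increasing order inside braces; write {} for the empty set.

{6, 7, 10, 11, 14}

C^c = {3, 4, 5, 6, 8, 9, 11, 12, 13, 14}
B ∪ C^c = {3, 4, 5, 6, 7, 8, 9, 11, 12, 13, 14}
D △ (B ∪ C^c) = {3, 4, 5, 8, 9, 12, 13}
(D △ (B ∪ C^c))^c = {6, 7, 10, 11, 14}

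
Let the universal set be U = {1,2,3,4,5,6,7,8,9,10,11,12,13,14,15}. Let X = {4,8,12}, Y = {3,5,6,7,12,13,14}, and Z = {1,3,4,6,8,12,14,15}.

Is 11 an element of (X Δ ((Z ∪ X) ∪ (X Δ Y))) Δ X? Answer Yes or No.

11 ∉ Z and 11 ∉ X, so 11 ∉ Z ∪ X
11 ∉ X and 11 ∉ Y, so 11 ∉ X Δ Y
11 ∉ (Z ∪ X) and 11 ∉ (X Δ Y), so 11 ∉ (Z ∪ X) ∪ (X Δ Y)
11 ∉ X and 11 ∉ ((Z ∪ X) ∪ (X Δ Y)), so 11 ∉ X Δ ((Z ∪ X) ∪ (X Δ Y))
11 ∉ (X Δ ((Z ∪ X) ∪ (X Δ Y))) and 11 ∉ X, so 11 ∉ (X Δ ((Z ∪ X) ∪ (X Δ Y))) Δ X

No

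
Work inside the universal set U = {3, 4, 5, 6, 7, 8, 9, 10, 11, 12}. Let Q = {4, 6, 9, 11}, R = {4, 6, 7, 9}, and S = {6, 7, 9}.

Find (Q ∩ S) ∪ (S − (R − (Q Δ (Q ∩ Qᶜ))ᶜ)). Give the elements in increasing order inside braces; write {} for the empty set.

Q ∩ S = {6, 9}
Qᶜ = {3, 5, 7, 8, 10, 12}
Q ∩ Qᶜ = {}
Q Δ (Q ∩ Qᶜ) = {4, 6, 9, 11}
(Q Δ (Q ∩ Qᶜ))ᶜ = {3, 5, 7, 8, 10, 12}
R − (Q Δ (Q ∩ Qᶜ))ᶜ = {4, 6, 9}
S − (R − (Q Δ (Q ∩ Qᶜ))ᶜ) = {7}
(Q ∩ S) ∪ (S − (R − (Q Δ (Q ∩ Qᶜ))ᶜ)) = {6, 7, 9}

{6, 7, 9}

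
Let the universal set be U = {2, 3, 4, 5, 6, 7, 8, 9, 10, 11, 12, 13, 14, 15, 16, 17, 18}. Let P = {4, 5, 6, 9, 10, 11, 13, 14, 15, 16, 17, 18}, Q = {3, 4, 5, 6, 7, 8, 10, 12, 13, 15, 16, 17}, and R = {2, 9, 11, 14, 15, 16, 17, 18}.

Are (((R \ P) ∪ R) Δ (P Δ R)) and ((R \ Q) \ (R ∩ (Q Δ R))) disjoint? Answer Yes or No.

R \ P = {2}
(R \ P) ∪ R = {2, 9, 11, 14, 15, 16, 17, 18}
P Δ R = {2, 4, 5, 6, 10, 13}
((R \ P) ∪ R) Δ (P Δ R) = {4, 5, 6, 9, 10, 11, 13, 14, 15, 16, 17, 18}
R \ Q = {2, 9, 11, 14, 18}
Q Δ R = {2, 3, 4, 5, 6, 7, 8, 9, 10, 11, 12, 13, 14, 18}
R ∩ (Q Δ R) = {2, 9, 11, 14, 18}
(R \ Q) \ (R ∩ (Q Δ R)) = {}
{4, 5, 6, 9, 10, 11, 13, 14, 15, 16, 17, 18} and {} share no elements.

Yes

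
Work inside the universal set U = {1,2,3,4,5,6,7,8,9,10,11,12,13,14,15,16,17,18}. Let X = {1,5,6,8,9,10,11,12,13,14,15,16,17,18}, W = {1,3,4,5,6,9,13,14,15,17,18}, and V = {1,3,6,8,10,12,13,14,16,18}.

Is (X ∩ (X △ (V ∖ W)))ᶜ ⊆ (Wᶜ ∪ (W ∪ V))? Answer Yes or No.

Yes

V ∖ W = {8,10,12,16}
X △ (V ∖ W) = {1,5,6,9,11,13,14,15,17,18}
X ∩ (X △ (V ∖ W)) = {1,5,6,9,11,13,14,15,17,18}
(X ∩ (X △ (V ∖ W)))ᶜ = {2,3,4,7,8,10,12,16}
Wᶜ = {2,7,8,10,11,12,16}
W ∪ V = {1,3,4,5,6,8,9,10,12,13,14,15,16,17,18}
Wᶜ ∪ (W ∪ V) = {1,2,3,4,5,6,7,8,9,10,11,12,13,14,15,16,17,18}
Every element of {2,3,4,7,8,10,12,16} is in {1,2,3,4,5,6,7,8,9,10,11,12,13,14,15,16,17,18}, so (X ∩ (X △ (V ∖ W)))ᶜ ⊆ Wᶜ ∪ (W ∪ V).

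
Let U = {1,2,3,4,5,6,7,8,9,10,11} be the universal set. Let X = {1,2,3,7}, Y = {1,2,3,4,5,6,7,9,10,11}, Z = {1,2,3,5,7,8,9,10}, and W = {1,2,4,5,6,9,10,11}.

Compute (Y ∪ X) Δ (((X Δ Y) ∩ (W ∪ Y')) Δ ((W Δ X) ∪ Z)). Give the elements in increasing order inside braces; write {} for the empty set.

Y ∪ X = {1,2,3,4,5,6,7,9,10,11}
X Δ Y = {4,5,6,9,10,11}
Y' = {8}
W ∪ Y' = {1,2,4,5,6,8,9,10,11}
(X Δ Y) ∩ (W ∪ Y') = {4,5,6,9,10,11}
W Δ X = {3,4,5,6,7,9,10,11}
(W Δ X) ∪ Z = {1,2,3,4,5,6,7,8,9,10,11}
((X Δ Y) ∩ (W ∪ Y')) Δ ((W Δ X) ∪ Z) = {1,2,3,7,8}
(Y ∪ X) Δ (((X Δ Y) ∩ (W ∪ Y')) Δ ((W Δ X) ∪ Z)) = {4,5,6,8,9,10,11}

{4,5,6,8,9,10,11}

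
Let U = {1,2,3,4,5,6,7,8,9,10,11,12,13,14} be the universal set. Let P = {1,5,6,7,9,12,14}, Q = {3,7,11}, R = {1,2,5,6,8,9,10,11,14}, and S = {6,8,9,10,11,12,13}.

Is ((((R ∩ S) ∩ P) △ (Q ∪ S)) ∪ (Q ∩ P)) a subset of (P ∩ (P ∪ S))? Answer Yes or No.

No

R ∩ S = {6,8,9,10,11}
(R ∩ S) ∩ P = {6,9}
Q ∪ S = {3,6,7,8,9,10,11,12,13}
((R ∩ S) ∩ P) △ (Q ∪ S) = {3,7,8,10,11,12,13}
Q ∩ P = {7}
(((R ∩ S) ∩ P) △ (Q ∪ S)) ∪ (Q ∩ P) = {3,7,8,10,11,12,13}
P ∪ S = {1,5,6,7,8,9,10,11,12,13,14}
P ∩ (P ∪ S) = {1,5,6,7,9,12,14}
3 ∈ (((R ∩ S) ∩ P) △ (Q ∪ S)) ∪ (Q ∩ P) but 3 ∉ P ∩ (P ∪ S), so the inclusion fails.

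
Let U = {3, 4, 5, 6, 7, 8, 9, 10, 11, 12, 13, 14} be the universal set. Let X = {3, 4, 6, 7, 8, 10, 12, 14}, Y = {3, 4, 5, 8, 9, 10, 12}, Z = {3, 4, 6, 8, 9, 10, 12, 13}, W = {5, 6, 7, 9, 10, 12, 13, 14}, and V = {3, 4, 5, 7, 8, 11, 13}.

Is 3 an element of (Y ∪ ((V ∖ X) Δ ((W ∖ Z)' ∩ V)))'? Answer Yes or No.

3 ∈ V and 3 ∈ X, so 3 ∉ V ∖ X
3 ∉ W and 3 ∈ Z, so 3 ∉ W ∖ Z
3 ∈ (W ∖ Z)' since 3 ∉ (W ∖ Z)
3 ∈ (W ∖ Z)' and 3 ∈ V, so 3 ∈ (W ∖ Z)' ∩ V
3 ∉ (V ∖ X) and 3 ∈ ((W ∖ Z)' ∩ V), so 3 ∈ (V ∖ X) Δ ((W ∖ Z)' ∩ V)
3 ∈ Y and 3 ∈ ((V ∖ X) Δ ((W ∖ Z)' ∩ V)), so 3 ∈ Y ∪ ((V ∖ X) Δ ((W ∖ Z)' ∩ V))
3 ∉ (Y ∪ ((V ∖ X) Δ ((W ∖ Z)' ∩ V)))' since 3 ∈ (Y ∪ ((V ∖ X) Δ ((W ∖ Z)' ∩ V)))

No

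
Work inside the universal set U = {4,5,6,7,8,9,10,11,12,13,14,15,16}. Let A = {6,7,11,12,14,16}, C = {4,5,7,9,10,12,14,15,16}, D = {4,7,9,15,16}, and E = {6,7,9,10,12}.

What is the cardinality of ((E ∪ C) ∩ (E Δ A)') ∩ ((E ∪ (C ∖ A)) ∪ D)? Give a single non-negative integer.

E ∪ C = {4,5,6,7,9,10,12,14,15,16}
E Δ A = {9,10,11,14,16}
(E Δ A)' = {4,5,6,7,8,12,13,15}
(E ∪ C) ∩ (E Δ A)' = {4,5,6,7,12,15}
C ∖ A = {4,5,9,10,15}
E ∪ (C ∖ A) = {4,5,6,7,9,10,12,15}
(E ∪ (C ∖ A)) ∪ D = {4,5,6,7,9,10,12,15,16}
((E ∪ C) ∩ (E Δ A)') ∩ ((E ∪ (C ∖ A)) ∪ D) = {4,5,6,7,12,15}
|((E ∪ C) ∩ (E Δ A)') ∩ ((E ∪ (C ∖ A)) ∪ D)| = 6

6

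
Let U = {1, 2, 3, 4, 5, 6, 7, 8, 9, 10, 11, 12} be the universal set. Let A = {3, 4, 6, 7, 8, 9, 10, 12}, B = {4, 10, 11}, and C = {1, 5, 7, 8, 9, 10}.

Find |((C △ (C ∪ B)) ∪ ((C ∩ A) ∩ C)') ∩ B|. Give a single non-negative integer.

C ∪ B = {1, 4, 5, 7, 8, 9, 10, 11}
C △ (C ∪ B) = {4, 11}
C ∩ A = {7, 8, 9, 10}
(C ∩ A) ∩ C = {7, 8, 9, 10}
((C ∩ A) ∩ C)' = {1, 2, 3, 4, 5, 6, 11, 12}
(C △ (C ∪ B)) ∪ ((C ∩ A) ∩ C)' = {1, 2, 3, 4, 5, 6, 11, 12}
((C △ (C ∪ B)) ∪ ((C ∩ A) ∩ C)') ∩ B = {4, 11}
|((C △ (C ∪ B)) ∪ ((C ∩ A) ∩ C)') ∩ B| = 2

2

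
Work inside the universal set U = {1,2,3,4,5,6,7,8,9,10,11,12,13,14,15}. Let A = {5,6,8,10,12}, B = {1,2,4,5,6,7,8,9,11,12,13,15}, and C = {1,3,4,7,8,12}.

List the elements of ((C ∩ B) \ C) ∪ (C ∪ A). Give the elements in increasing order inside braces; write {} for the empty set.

{1,3,4,5,6,7,8,10,12}

C ∩ B = {1,4,7,8,12}
(C ∩ B) \ C = {}
C ∪ A = {1,3,4,5,6,7,8,10,12}
((C ∩ B) \ C) ∪ (C ∪ A) = {1,3,4,5,6,7,8,10,12}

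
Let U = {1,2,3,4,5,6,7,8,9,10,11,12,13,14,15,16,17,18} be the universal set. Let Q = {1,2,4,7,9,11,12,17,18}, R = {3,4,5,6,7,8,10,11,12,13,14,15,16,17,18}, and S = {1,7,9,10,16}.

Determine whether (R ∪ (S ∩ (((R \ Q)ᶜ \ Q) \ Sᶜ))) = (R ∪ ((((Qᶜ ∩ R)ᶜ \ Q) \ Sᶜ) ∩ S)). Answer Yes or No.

R \ Q = {3,5,6,8,10,13,14,15,16}
(R \ Q)ᶜ = {1,2,4,7,9,11,12,17,18}
(R \ Q)ᶜ \ Q = {}
Sᶜ = {2,3,4,5,6,8,11,12,13,14,15,17,18}
((R \ Q)ᶜ \ Q) \ Sᶜ = {}
S ∩ (((R \ Q)ᶜ \ Q) \ Sᶜ) = {}
R ∪ (S ∩ (((R \ Q)ᶜ \ Q) \ Sᶜ)) = {3,4,5,6,7,8,10,11,12,13,14,15,16,17,18}
Qᶜ = {3,5,6,8,10,13,14,15,16}
Qᶜ ∩ R = {3,5,6,8,10,13,14,15,16}
(Qᶜ ∩ R)ᶜ = {1,2,4,7,9,11,12,17,18}
(Qᶜ ∩ R)ᶜ \ Q = {}
((Qᶜ ∩ R)ᶜ \ Q) \ Sᶜ = {}
(((Qᶜ ∩ R)ᶜ \ Q) \ Sᶜ) ∩ S = {}
R ∪ ((((Qᶜ ∩ R)ᶜ \ Q) \ Sᶜ) ∩ S) = {3,4,5,6,7,8,10,11,12,13,14,15,16,17,18}
Both equal {3,4,5,6,7,8,10,11,12,13,14,15,16,17,18}, so R ∪ (S ∩ (((R \ Q)ᶜ \ Q) \ Sᶜ)) = R ∪ ((((Qᶜ ∩ R)ᶜ \ Q) \ Sᶜ) ∩ S).

Yes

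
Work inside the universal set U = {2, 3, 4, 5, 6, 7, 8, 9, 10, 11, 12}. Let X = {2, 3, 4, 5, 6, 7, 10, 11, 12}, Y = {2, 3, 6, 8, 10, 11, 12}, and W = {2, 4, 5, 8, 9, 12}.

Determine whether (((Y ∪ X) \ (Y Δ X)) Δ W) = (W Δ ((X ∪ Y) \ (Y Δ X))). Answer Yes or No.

Y ∪ X = {2, 3, 4, 5, 6, 7, 8, 10, 11, 12}
Y Δ X = {4, 5, 7, 8}
(Y ∪ X) \ (Y Δ X) = {2, 3, 6, 10, 11, 12}
((Y ∪ X) \ (Y Δ X)) Δ W = {3, 4, 5, 6, 8, 9, 10, 11}
X ∪ Y = {2, 3, 4, 5, 6, 7, 8, 10, 11, 12}
(X ∪ Y) \ (Y Δ X) = {2, 3, 6, 10, 11, 12}
W Δ ((X ∪ Y) \ (Y Δ X)) = {3, 4, 5, 6, 8, 9, 10, 11}
Both equal {3, 4, 5, 6, 8, 9, 10, 11}, so ((Y ∪ X) \ (Y Δ X)) Δ W = W Δ ((X ∪ Y) \ (Y Δ X)).

Yes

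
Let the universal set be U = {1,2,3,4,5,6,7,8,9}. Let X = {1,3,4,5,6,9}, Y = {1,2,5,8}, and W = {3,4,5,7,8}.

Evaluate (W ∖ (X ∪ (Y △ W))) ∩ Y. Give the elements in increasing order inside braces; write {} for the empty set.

{8}

Y △ W = {1,2,3,4,7}
X ∪ (Y △ W) = {1,2,3,4,5,6,7,9}
W ∖ (X ∪ (Y △ W)) = {8}
(W ∖ (X ∪ (Y △ W))) ∩ Y = {8}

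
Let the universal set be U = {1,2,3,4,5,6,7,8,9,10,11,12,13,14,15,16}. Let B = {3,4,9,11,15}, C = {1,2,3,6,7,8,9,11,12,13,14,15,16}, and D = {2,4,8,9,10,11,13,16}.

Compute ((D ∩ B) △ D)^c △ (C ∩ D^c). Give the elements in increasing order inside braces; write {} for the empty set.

{4,5,9,11}

D ∩ B = {4,9,11}
(D ∩ B) △ D = {2,8,10,13,16}
((D ∩ B) △ D)^c = {1,3,4,5,6,7,9,11,12,14,15}
D^c = {1,3,5,6,7,12,14,15}
C ∩ D^c = {1,3,6,7,12,14,15}
((D ∩ B) △ D)^c △ (C ∩ D^c) = {4,5,9,11}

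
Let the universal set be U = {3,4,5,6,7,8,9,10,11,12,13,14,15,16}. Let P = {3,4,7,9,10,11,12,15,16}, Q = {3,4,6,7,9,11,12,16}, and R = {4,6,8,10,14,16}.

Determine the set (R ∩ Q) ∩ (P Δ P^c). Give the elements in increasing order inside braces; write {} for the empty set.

R ∩ Q = {4,6,16}
P^c = {5,6,8,13,14}
P Δ P^c = {3,4,5,6,7,8,9,10,11,12,13,14,15,16}
(R ∩ Q) ∩ (P Δ P^c) = {4,6,16}

{4,6,16}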